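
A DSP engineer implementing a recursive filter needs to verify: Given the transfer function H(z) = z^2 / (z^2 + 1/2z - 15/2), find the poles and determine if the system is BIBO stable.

Poles are roots of the denominator: z^2 + 1/2z - 15/2 = 0.
Quadratic formula: z = [-(1/2) +/- sqrt((1/2)^2 - 4*(-15/2))] / 2
Discriminant = 1/4 + 30 = 121/4; sqrt = 11/2.
z = (-1/2 +/- 11/2) / 2 => z = 5/2 or z = -3.
|p1| = 5/2, |p2| = 3.
For BIBO stability, all poles must lie inside the unit circle (|p| < 1).
System is UNSTABLE since at least one |p| >= 1.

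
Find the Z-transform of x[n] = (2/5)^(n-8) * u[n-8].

Time-shifting property: if X(z) = Z{x[n]}, then Z{x[n-d]} = z^(-d) * X(z)
X(z) = z/(z - 2/5) for x[n] = (2/5)^n * u[n]
Z{x[n-8]} = z^(-8) * z/(z - 2/5) = z^(-7)/(z - 2/5)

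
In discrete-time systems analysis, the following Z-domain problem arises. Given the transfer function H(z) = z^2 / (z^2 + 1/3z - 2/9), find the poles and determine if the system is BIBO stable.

Poles are roots of the denominator: z^2 + 1/3z - 2/9 = 0.
Quadratic formula: z = [-(1/3) +/- sqrt((1/3)^2 - 4*(-2/9))] / 2
Discriminant = 1/9 + 8/9 = 1; sqrt = 1.
z = (-1/3 +/- 1) / 2 => z = 1/3 or z = -2/3.
|p1| = 1/3, |p2| = 2/3.
For BIBO stability, all poles must lie inside the unit circle (|p| < 1).
System is STABLE since both |p| < 1.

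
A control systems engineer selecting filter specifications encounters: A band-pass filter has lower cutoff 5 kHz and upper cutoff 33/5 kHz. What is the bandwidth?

Bandwidth = f_high - f_low
= 33/5 kHz - 5 kHz = 8/5 kHz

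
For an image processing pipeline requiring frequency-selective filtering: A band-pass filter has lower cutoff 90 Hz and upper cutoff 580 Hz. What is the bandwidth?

Bandwidth = f_high - f_low
= 580 Hz - 90 Hz = 490 Hz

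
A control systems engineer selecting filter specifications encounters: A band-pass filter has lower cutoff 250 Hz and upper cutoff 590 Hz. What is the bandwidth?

Bandwidth = f_high - f_low
= 590 Hz - 250 Hz = 340 Hz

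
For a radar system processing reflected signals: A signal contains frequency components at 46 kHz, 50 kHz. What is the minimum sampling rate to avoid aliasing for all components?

The highest frequency component is f_max = 50 kHz.
Nyquist rate = 2 * f_max = 2 * 50 kHz = 100 kHz.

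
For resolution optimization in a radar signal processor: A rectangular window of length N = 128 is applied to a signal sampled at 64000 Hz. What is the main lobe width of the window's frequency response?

For a rectangular window of length N,
the main lobe width in frequency is 2*f_s/N.
= 2*64000/128 = 1000 Hz
This determines the minimum frequency separation for resolving two sinusoids.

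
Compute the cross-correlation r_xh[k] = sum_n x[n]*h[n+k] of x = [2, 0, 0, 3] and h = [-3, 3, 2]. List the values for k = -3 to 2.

Both sequences indexed from 0 and zero outside their support.
Lags with overlap: k = -3 to 2.
  r_xh[-3] = x[3]*h[0] = -9
  r_xh[-2] = x[2]*h[0] + x[3]*h[1] = 9
  r_xh[-1] = x[1]*h[0] + x[2]*h[1] + x[3]*h[2] = 6
  r_xh[0] = x[0]*h[0] + x[1]*h[1] + x[2]*h[2] = -6
  r_xh[1] = x[0]*h[1] + x[1]*h[2] = 6
  r_xh[2] = x[0]*h[2] = 4
r_xh = [-9, 9, 6, -6, 6, 4] (for k = -3, ..., 2)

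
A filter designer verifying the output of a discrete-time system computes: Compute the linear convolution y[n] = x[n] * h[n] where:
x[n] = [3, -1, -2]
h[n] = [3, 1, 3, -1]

y[n] = sum_k x[k]*h[n-k]. Output length = len(x) + len(h) - 1 = 3 + 4 - 1 = 6.
y[0] = 3*3 = 9
y[1] = -1*3 + 3*1 = 0
y[2] = -2*3 + -1*1 + 3*3 = 2
y[3] = -2*1 + -1*3 + 3*-1 = -8
y[4] = -2*3 + -1*-1 = -5
y[5] = -2*-1 = 2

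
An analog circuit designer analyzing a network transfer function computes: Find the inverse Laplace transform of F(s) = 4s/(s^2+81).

Standard pair: s/(s^2+w^2) <-> cos(wt)*u(t)
With k=4, w=9: f(t) = 4*cos(9t)*u(t)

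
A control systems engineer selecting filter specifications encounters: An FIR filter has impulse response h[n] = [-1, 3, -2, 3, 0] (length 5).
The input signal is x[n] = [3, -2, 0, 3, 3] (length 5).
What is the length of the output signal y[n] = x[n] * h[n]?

For linear convolution, the output length is:
len(y) = len(x) + len(h) - 1 = 5 + 5 - 1 = 9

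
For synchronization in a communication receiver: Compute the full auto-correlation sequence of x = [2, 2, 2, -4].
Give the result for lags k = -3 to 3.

r_xx[k] = sum_m x[m]*x[m+k], indexed from 0, for k = -3 to 3:
  r_xx[-3] = x[3]*x[0] = -8
  r_xx[-2] = x[2]*x[0] + x[3]*x[1] = -4
  r_xx[-1] = x[1]*x[0] + x[2]*x[1] + x[3]*x[2] = 0
  r_xx[0] = x[0]*x[0] + x[1]*x[1] + x[2]*x[2] + x[3]*x[3] = 28
  r_xx[1] = x[0]*x[1] + x[1]*x[2] + x[2]*x[3] = 0
  r_xx[2] = x[0]*x[2] + x[1]*x[3] = -4
  r_xx[3] = x[0]*x[3] = -8
r_xx = [-8, -4, 0, 28, 0, -4, -8]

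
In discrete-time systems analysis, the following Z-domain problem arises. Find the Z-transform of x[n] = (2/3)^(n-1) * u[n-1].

Time-shifting property: if X(z) = Z{x[n]}, then Z{x[n-d]} = z^(-d) * X(z)
X(z) = z/(z - 2/3) for x[n] = (2/3)^n * u[n]
Z{x[n-1]} = z^(-1) * z/(z - 2/3) = 1/(z - 2/3)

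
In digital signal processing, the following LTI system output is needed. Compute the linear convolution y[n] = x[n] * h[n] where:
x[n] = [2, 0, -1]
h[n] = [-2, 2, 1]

y[n] = sum_k x[k]*h[n-k]. Output length = len(x) + len(h) - 1 = 3 + 3 - 1 = 5.
y[0] = 2*-2 = -4
y[1] = 0*-2 + 2*2 = 4
y[2] = -1*-2 + 0*2 + 2*1 = 4
y[3] = -1*2 + 0*1 = -2
y[4] = -1*1 = -1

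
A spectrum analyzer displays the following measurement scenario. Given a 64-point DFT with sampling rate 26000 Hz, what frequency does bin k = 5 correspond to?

The frequency of DFT bin k is: f_k = k * f_s / N
f_5 = 5 * 26000 / 64 = 8125/4 Hz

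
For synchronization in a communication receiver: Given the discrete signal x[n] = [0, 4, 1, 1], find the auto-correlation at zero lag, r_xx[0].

The auto-correlation at zero lag r_xx[0] equals the signal energy.
r_xx[0] = sum of x[n]^2 = 0^2 + 4^2 + 1^2 + 1^2
= 0 + 16 + 1 + 1 = 18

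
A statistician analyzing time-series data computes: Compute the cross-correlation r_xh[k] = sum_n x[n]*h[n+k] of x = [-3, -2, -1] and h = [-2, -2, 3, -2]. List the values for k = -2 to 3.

Both sequences indexed from 0 and zero outside their support.
Lags with overlap: k = -2 to 3.
  r_xh[-2] = x[2]*h[0] = 2
  r_xh[-1] = x[1]*h[0] + x[2]*h[1] = 6
  r_xh[0] = x[0]*h[0] + x[1]*h[1] + x[2]*h[2] = 7
  r_xh[1] = x[0]*h[1] + x[1]*h[2] + x[2]*h[3] = 2
  r_xh[2] = x[0]*h[2] + x[1]*h[3] = -5
  r_xh[3] = x[0]*h[3] = 6
r_xh = [2, 6, 7, 2, -5, 6] (for k = -2, ..., 3)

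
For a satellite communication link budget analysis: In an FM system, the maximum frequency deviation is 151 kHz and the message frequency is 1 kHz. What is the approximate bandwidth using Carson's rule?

Carson's rule: BW = 2*(delta_f + f_m)
= 2*(151 + 1) kHz = 304 kHz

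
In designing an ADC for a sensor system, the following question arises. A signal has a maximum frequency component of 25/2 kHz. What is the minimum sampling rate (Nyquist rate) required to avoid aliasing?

By the Nyquist-Shannon sampling theorem,
the minimum sampling rate (Nyquist rate) must be at least 2 * f_max.
Nyquist rate = 2 * 25/2 kHz = 25 kHz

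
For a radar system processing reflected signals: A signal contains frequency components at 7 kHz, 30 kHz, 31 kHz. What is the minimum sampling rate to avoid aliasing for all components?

The highest frequency component is f_max = 31 kHz.
Nyquist rate = 2 * f_max = 2 * 31 kHz = 62 kHz.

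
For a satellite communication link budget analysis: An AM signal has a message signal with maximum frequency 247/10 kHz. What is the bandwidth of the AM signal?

In AM (double-sideband), the bandwidth is twice the message frequency.
BW = 2 * f_m = 2 * 247/10 kHz = 247/5 kHz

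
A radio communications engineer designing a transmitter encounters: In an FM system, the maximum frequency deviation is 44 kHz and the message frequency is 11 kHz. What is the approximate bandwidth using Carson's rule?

Carson's rule: BW = 2*(delta_f + f_m)
= 2*(44 + 11) kHz = 110 kHz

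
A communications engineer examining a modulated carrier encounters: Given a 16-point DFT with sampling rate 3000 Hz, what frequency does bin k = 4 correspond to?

The frequency of DFT bin k is: f_k = k * f_s / N
f_4 = 4 * 3000 / 16 = 750 Hz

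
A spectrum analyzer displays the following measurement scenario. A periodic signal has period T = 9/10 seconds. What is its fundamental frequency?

The fundamental frequency is the reciprocal of the period.
f = 1/T = 1/(9/10) = 10/9 Hz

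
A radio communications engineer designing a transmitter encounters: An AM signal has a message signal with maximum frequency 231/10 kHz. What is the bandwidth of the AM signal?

In AM (double-sideband), the bandwidth is twice the message frequency.
BW = 2 * f_m = 2 * 231/10 kHz = 231/5 kHz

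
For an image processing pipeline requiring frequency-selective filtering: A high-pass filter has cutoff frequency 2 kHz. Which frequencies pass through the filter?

A high-pass filter passes all frequencies above the cutoff frequency 2 kHz and attenuates lower frequencies.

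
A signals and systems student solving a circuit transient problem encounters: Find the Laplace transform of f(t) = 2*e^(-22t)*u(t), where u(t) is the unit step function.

Standard Laplace transform pair:
e^(-at)*u(t) <-> 1/(s+a)
With a = 22: L{2*e^(-22t)*u(t)} = 2/(s+22), ROC: Re(s) > -22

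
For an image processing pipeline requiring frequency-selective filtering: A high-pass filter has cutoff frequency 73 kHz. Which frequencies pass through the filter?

A high-pass filter passes all frequencies above the cutoff frequency 73 kHz and attenuates lower frequencies.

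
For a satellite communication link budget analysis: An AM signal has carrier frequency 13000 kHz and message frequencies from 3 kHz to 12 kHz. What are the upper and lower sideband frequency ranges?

Upper sideband (USB) = fc + [fm_low, fm_high] = 13000 + [3, 12] = [13003, 13012] kHz
Lower sideband (LSB) = fc - [fm_high, fm_low] = 13000 - [12, 3] = [12988, 12997] kHz
Total occupied spectrum: 12988 kHz to 13012 kHz (plus carrier at 13000 kHz)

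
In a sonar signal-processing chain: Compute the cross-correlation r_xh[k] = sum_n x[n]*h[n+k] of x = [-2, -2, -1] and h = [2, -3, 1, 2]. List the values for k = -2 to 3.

Both sequences indexed from 0 and zero outside their support.
Lags with overlap: k = -2 to 3.
  r_xh[-2] = x[2]*h[0] = -2
  r_xh[-1] = x[1]*h[0] + x[2]*h[1] = -1
  r_xh[0] = x[0]*h[0] + x[1]*h[1] + x[2]*h[2] = 1
  r_xh[1] = x[0]*h[1] + x[1]*h[2] + x[2]*h[3] = 2
  r_xh[2] = x[0]*h[2] + x[1]*h[3] = -6
  r_xh[3] = x[0]*h[3] = -4
r_xh = [-2, -1, 1, 2, -6, -4] (for k = -2, ..., 3)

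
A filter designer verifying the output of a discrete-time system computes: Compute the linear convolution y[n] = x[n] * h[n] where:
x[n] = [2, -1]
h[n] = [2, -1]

y[n] = sum_k x[k]*h[n-k]. Output length = len(x) + len(h) - 1 = 2 + 2 - 1 = 3.
y[0] = 2*2 = 4
y[1] = -1*2 + 2*-1 = -4
y[2] = -1*-1 = 1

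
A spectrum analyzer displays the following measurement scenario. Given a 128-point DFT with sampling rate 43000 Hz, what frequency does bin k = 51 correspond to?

The frequency of DFT bin k is: f_k = k * f_s / N
f_51 = 51 * 43000 / 128 = 274125/16 Hz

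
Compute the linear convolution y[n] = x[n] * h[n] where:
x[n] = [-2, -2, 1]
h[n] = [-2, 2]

y[n] = sum_k x[k]*h[n-k]. Output length = len(x) + len(h) - 1 = 3 + 2 - 1 = 4.
y[0] = -2*-2 = 4
y[1] = -2*-2 + -2*2 = 0
y[2] = 1*-2 + -2*2 = -6
y[3] = 1*2 = 2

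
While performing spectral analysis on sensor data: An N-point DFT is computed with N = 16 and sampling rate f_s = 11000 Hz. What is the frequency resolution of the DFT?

DFT frequency resolution = f_s / N
= 11000 / 16 = 1375/2 Hz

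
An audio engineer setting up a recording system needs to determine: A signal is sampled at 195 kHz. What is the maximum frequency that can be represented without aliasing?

The maximum frequency that can be represented without aliasing
is the Nyquist frequency: f_max = f_s / 2 = 195 kHz / 2 = 195/2 kHz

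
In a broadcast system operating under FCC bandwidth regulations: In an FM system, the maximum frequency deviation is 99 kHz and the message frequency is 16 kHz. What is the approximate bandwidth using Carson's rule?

Carson's rule: BW = 2*(delta_f + f_m)
= 2*(99 + 16) kHz = 230 kHz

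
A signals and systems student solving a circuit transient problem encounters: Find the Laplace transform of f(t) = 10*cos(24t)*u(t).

Standard pair: cos(wt)*u(t) <-> s/(s^2+w^2)
With w = 24: L{10*cos(24t)*u(t)} = 10s/(s^2+576)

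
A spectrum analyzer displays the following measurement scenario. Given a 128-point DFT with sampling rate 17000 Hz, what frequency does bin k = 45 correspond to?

The frequency of DFT bin k is: f_k = k * f_s / N
f_45 = 45 * 17000 / 128 = 95625/16 Hz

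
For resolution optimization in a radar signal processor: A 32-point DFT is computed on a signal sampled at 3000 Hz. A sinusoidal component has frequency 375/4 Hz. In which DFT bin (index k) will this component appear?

DFT frequency resolution = f_s/N = 3000/32 = 375/4 Hz
Bin index k = f_signal / resolution = 375/4 / 375/4 = 1
The signal frequency 375/4 Hz falls in DFT bin k = 1.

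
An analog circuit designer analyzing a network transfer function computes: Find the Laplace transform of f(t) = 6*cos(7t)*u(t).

Standard pair: cos(wt)*u(t) <-> s/(s^2+w^2)
With w = 7: L{6*cos(7t)*u(t)} = 6s/(s^2+49)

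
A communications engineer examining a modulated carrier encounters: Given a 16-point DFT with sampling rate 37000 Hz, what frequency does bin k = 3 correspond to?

The frequency of DFT bin k is: f_k = k * f_s / N
f_3 = 3 * 37000 / 16 = 13875/2 Hz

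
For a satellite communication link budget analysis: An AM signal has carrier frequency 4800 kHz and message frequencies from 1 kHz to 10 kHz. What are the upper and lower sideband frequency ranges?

Upper sideband (USB) = fc + [fm_low, fm_high] = 4800 + [1, 10] = [4801, 4810] kHz
Lower sideband (LSB) = fc - [fm_high, fm_low] = 4800 - [10, 1] = [4790, 4799] kHz
Total occupied spectrum: 4790 kHz to 4810 kHz (plus carrier at 4800 kHz)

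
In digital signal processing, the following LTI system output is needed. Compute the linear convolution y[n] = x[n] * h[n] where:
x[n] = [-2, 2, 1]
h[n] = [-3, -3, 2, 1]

y[n] = sum_k x[k]*h[n-k]. Output length = len(x) + len(h) - 1 = 3 + 4 - 1 = 6.
y[0] = -2*-3 = 6
y[1] = 2*-3 + -2*-3 = 0
y[2] = 1*-3 + 2*-3 + -2*2 = -13
y[3] = 1*-3 + 2*2 + -2*1 = -1
y[4] = 1*2 + 2*1 = 4
y[5] = 1*1 = 1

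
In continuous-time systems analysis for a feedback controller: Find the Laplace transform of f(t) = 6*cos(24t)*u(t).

Standard pair: cos(wt)*u(t) <-> s/(s^2+w^2)
With w = 24: L{6*cos(24t)*u(t)} = 6s/(s^2+576)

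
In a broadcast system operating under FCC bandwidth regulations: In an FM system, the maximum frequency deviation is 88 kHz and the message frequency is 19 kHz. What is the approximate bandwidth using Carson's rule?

Carson's rule: BW = 2*(delta_f + f_m)
= 2*(88 + 19) kHz = 214 kHz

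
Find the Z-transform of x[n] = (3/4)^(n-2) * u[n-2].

Time-shifting property: if X(z) = Z{x[n]}, then Z{x[n-d]} = z^(-d) * X(z)
X(z) = z/(z - 3/4) for x[n] = (3/4)^n * u[n]
Z{x[n-2]} = z^(-2) * z/(z - 3/4) = z^(-1)/(z - 3/4)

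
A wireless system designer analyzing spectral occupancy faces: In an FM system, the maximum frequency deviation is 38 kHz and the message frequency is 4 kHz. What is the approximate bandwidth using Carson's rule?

Carson's rule: BW = 2*(delta_f + f_m)
= 2*(38 + 4) kHz = 84 kHz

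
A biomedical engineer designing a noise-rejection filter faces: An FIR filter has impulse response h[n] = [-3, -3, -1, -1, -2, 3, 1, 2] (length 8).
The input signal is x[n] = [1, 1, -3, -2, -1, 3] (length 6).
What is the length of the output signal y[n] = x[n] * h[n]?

For linear convolution, the output length is:
len(y) = len(x) + len(h) - 1 = 6 + 8 - 1 = 13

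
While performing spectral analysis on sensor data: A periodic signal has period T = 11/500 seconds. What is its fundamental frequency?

The fundamental frequency is the reciprocal of the period.
f = 1/T = 1/(11/500) = 500/11 Hz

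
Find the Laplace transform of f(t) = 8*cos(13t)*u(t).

Standard pair: cos(wt)*u(t) <-> s/(s^2+w^2)
With w = 13: L{8*cos(13t)*u(t)} = 8s/(s^2+169)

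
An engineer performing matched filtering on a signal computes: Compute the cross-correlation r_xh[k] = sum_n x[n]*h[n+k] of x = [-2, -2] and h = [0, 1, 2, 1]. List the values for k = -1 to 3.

Both sequences indexed from 0 and zero outside their support.
Lags with overlap: k = -1 to 3.
  r_xh[-1] = x[1]*h[0] = 0
  r_xh[0] = x[0]*h[0] + x[1]*h[1] = -2
  r_xh[1] = x[0]*h[1] + x[1]*h[2] = -6
  r_xh[2] = x[0]*h[2] + x[1]*h[3] = -6
  r_xh[3] = x[0]*h[3] = -2
r_xh = [0, -2, -6, -6, -2] (for k = -1, ..., 3)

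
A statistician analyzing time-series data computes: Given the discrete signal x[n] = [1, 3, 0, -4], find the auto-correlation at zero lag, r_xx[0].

The auto-correlation at zero lag r_xx[0] equals the signal energy.
r_xx[0] = sum of x[n]^2 = 1^2 + 3^2 + 0^2 + (-4)^2
= 1 + 9 + 0 + 16 = 26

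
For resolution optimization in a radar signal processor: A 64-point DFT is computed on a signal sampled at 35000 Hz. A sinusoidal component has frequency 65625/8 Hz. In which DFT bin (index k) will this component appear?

DFT frequency resolution = f_s/N = 35000/64 = 4375/8 Hz
Bin index k = f_signal / resolution = 65625/8 / 4375/8 = 15
The signal frequency 65625/8 Hz falls in DFT bin k = 15.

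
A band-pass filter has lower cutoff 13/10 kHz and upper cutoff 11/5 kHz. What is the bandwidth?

Bandwidth = f_high - f_low
= 11/5 kHz - 13/10 kHz = 9/10 kHz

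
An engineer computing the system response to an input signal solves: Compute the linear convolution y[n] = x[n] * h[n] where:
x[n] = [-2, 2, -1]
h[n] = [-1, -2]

y[n] = sum_k x[k]*h[n-k]. Output length = len(x) + len(h) - 1 = 3 + 2 - 1 = 4.
y[0] = -2*-1 = 2
y[1] = 2*-1 + -2*-2 = 2
y[2] = -1*-1 + 2*-2 = -3
y[3] = -1*-2 = 2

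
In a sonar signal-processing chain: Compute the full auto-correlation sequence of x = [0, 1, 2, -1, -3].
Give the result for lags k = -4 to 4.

r_xx[k] = sum_m x[m]*x[m+k], indexed from 0, for k = -4 to 4:
  r_xx[-4] = x[4]*x[0] = 0
  r_xx[-3] = x[3]*x[0] + x[4]*x[1] = -3
  r_xx[-2] = x[2]*x[0] + x[3]*x[1] + x[4]*x[2] = -7
  r_xx[-1] = x[1]*x[0] + x[2]*x[1] + x[3]*x[2] + x[4]*x[3] = 3
  r_xx[0] = x[0]*x[0] + x[1]*x[1] + x[2]*x[2] + x[3]*x[3] + x[4]*x[4] = 15
  r_xx[1] = x[0]*x[1] + x[1]*x[2] + x[2]*x[3] + x[3]*x[4] = 3
  r_xx[2] = x[0]*x[2] + x[1]*x[3] + x[2]*x[4] = -7
  r_xx[3] = x[0]*x[3] + x[1]*x[4] = -3
  r_xx[4] = x[0]*x[4] = 0
r_xx = [0, -3, -7, 3, 15, 3, -7, -3, 0]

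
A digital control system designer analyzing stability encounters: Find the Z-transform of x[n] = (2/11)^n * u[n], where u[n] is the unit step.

The Z-transform of a^n * u[n] is z/(z-a) for |z| > |a|.
Here a = 2/11, so X(z) = z/(z - (2/11)) = 11z/(11z - 2)
ROC: |z| > 2/11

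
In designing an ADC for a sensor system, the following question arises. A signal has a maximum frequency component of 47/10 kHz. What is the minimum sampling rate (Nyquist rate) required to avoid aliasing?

By the Nyquist-Shannon sampling theorem,
the minimum sampling rate (Nyquist rate) must be at least 2 * f_max.
Nyquist rate = 2 * 47/10 kHz = 47/5 kHz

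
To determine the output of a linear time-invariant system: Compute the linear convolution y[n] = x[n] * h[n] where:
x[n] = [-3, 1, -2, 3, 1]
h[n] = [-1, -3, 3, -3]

y[n] = sum_k x[k]*h[n-k]. Output length = len(x) + len(h) - 1 = 5 + 4 - 1 = 8.
y[0] = -3*-1 = 3
y[1] = 1*-1 + -3*-3 = 8
y[2] = -2*-1 + 1*-3 + -3*3 = -10
y[3] = 3*-1 + -2*-3 + 1*3 + -3*-3 = 15
y[4] = 1*-1 + 3*-3 + -2*3 + 1*-3 = -19
y[5] = 1*-3 + 3*3 + -2*-3 = 12
y[6] = 1*3 + 3*-3 = -6
y[7] = 1*-3 = -3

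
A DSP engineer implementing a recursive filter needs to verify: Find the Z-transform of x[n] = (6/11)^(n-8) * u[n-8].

Time-shifting property: if X(z) = Z{x[n]}, then Z{x[n-d]} = z^(-d) * X(z)
X(z) = z/(z - 6/11) for x[n] = (6/11)^n * u[n]
Z{x[n-8]} = z^(-8) * z/(z - 6/11) = z^(-7)/(z - 6/11)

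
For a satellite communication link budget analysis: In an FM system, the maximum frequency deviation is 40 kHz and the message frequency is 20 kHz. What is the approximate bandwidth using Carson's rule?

Carson's rule: BW = 2*(delta_f + f_m)
= 2*(40 + 20) kHz = 120 kHz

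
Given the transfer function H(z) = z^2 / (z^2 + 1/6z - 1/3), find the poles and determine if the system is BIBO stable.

Poles are roots of the denominator: z^2 + 1/6z - 1/3 = 0.
Quadratic formula: z = [-(1/6) +/- sqrt((1/6)^2 - 4*(-1/3))] / 2
Discriminant = 1/36 + 4/3 = 49/36; sqrt = 7/6.
z = (-1/6 +/- 7/6) / 2 => z = 1/2 or z = -2/3.
|p1| = 1/2, |p2| = 2/3.
For BIBO stability, all poles must lie inside the unit circle (|p| < 1).
System is STABLE since both |p| < 1.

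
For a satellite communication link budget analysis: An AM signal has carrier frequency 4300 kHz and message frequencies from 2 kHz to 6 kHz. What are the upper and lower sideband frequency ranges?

Upper sideband (USB) = fc + [fm_low, fm_high] = 4300 + [2, 6] = [4302, 4306] kHz
Lower sideband (LSB) = fc - [fm_high, fm_low] = 4300 - [6, 2] = [4294, 4298] kHz
Total occupied spectrum: 4294 kHz to 4306 kHz (plus carrier at 4300 kHz)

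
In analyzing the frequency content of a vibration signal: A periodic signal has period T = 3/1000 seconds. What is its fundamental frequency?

The fundamental frequency is the reciprocal of the period.
f = 1/T = 1/(3/1000) = 1000/3 Hz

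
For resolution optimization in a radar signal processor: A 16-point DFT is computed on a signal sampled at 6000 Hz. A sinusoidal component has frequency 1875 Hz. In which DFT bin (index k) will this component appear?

DFT frequency resolution = f_s/N = 6000/16 = 375 Hz
Bin index k = f_signal / resolution = 1875 / 375 = 5
The signal frequency 1875 Hz falls in DFT bin k = 5.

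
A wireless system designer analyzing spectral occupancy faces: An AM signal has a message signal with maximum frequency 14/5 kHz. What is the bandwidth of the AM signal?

In AM (double-sideband), the bandwidth is twice the message frequency.
BW = 2 * f_m = 2 * 14/5 kHz = 28/5 kHz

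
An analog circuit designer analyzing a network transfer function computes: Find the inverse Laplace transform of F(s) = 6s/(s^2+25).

Standard pair: s/(s^2+w^2) <-> cos(wt)*u(t)
With k=6, w=5: f(t) = 6*cos(5t)*u(t)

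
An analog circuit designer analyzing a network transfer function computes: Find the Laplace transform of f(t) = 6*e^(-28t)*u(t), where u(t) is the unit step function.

Standard Laplace transform pair:
e^(-at)*u(t) <-> 1/(s+a)
With a = 28: L{6*e^(-28t)*u(t)} = 6/(s+28), ROC: Re(s) > -28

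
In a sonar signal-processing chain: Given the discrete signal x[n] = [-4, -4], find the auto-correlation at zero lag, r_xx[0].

The auto-correlation at zero lag r_xx[0] equals the signal energy.
r_xx[0] = sum of x[n]^2 = (-4)^2 + (-4)^2
= 16 + 16 = 32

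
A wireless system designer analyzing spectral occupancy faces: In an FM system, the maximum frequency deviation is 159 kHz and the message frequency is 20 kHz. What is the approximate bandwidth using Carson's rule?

Carson's rule: BW = 2*(delta_f + f_m)
= 2*(159 + 20) kHz = 358 kHz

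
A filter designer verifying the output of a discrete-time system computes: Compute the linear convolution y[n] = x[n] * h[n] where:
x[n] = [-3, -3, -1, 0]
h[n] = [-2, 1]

y[n] = sum_k x[k]*h[n-k]. Output length = len(x) + len(h) - 1 = 4 + 2 - 1 = 5.
y[0] = -3*-2 = 6
y[1] = -3*-2 + -3*1 = 3
y[2] = -1*-2 + -3*1 = -1
y[3] = 0*-2 + -1*1 = -1
y[4] = 0*1 = 0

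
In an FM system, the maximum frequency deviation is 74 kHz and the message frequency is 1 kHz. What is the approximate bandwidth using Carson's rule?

Carson's rule: BW = 2*(delta_f + f_m)
= 2*(74 + 1) kHz = 150 kHz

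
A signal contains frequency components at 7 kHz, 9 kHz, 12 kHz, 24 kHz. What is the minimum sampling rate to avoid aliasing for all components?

The highest frequency component is f_max = 24 kHz.
Nyquist rate = 2 * f_max = 2 * 24 kHz = 48 kHz.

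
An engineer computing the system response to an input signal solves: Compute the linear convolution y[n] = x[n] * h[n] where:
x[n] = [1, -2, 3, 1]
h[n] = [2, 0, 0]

y[n] = sum_k x[k]*h[n-k]. Output length = len(x) + len(h) - 1 = 4 + 3 - 1 = 6.
y[0] = 1*2 = 2
y[1] = -2*2 + 1*0 = -4
y[2] = 3*2 + -2*0 + 1*0 = 6
y[3] = 1*2 + 3*0 + -2*0 = 2
y[4] = 1*0 + 3*0 = 0
y[5] = 1*0 = 0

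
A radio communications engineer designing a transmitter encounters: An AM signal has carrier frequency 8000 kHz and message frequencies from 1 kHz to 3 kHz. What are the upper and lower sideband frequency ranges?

Upper sideband (USB) = fc + [fm_low, fm_high] = 8000 + [1, 3] = [8001, 8003] kHz
Lower sideband (LSB) = fc - [fm_high, fm_low] = 8000 - [3, 1] = [7997, 7999] kHz
Total occupied spectrum: 7997 kHz to 8003 kHz (plus carrier at 8000 kHz)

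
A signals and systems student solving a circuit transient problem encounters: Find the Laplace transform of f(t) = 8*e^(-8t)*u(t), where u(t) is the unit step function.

Standard Laplace transform pair:
e^(-at)*u(t) <-> 1/(s+a)
With a = 8: L{8*e^(-8t)*u(t)} = 8/(s+8), ROC: Re(s) > -8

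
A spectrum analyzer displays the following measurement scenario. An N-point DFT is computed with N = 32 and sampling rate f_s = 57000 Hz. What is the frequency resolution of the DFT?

DFT frequency resolution = f_s / N
= 57000 / 32 = 7125/4 Hz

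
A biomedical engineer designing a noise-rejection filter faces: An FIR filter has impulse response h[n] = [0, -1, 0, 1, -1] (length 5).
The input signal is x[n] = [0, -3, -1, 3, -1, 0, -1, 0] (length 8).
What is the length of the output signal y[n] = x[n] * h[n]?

For linear convolution, the output length is:
len(y) = len(x) + len(h) - 1 = 8 + 5 - 1 = 12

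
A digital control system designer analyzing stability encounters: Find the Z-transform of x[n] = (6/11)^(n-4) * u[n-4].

Time-shifting property: if X(z) = Z{x[n]}, then Z{x[n-d]} = z^(-d) * X(z)
X(z) = z/(z - 6/11) for x[n] = (6/11)^n * u[n]
Z{x[n-4]} = z^(-4) * z/(z - 6/11) = z^(-3)/(z - 6/11)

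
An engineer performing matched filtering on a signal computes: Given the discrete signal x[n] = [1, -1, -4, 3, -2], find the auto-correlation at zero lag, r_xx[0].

The auto-correlation at zero lag r_xx[0] equals the signal energy.
r_xx[0] = sum of x[n]^2 = 1^2 + (-1)^2 + (-4)^2 + 3^2 + (-2)^2
= 1 + 1 + 16 + 9 + 4 = 31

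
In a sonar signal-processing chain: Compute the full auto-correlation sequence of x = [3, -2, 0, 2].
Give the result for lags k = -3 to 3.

r_xx[k] = sum_m x[m]*x[m+k], indexed from 0, for k = -3 to 3:
  r_xx[-3] = x[3]*x[0] = 6
  r_xx[-2] = x[2]*x[0] + x[3]*x[1] = -4
  r_xx[-1] = x[1]*x[0] + x[2]*x[1] + x[3]*x[2] = -6
  r_xx[0] = x[0]*x[0] + x[1]*x[1] + x[2]*x[2] + x[3]*x[3] = 17
  r_xx[1] = x[0]*x[1] + x[1]*x[2] + x[2]*x[3] = -6
  r_xx[2] = x[0]*x[2] + x[1]*x[3] = -4
  r_xx[3] = x[0]*x[3] = 6
r_xx = [6, -4, -6, 17, -6, -4, 6]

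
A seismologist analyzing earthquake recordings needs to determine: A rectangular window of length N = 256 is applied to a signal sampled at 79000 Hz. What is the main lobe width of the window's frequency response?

For a rectangular window of length N,
the main lobe width in frequency is 2*f_s/N.
= 2*79000/256 = 9875/16 Hz
This determines the minimum frequency separation for resolving two sinusoids.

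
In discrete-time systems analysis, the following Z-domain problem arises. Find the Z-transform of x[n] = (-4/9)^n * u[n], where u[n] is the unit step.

The Z-transform of a^n * u[n] is z/(z-a) for |z| > |a|.
Here a = -4/9, so X(z) = z/(z - (-4/9)) = 9z/(9z + 4)
ROC: |z| > 4/9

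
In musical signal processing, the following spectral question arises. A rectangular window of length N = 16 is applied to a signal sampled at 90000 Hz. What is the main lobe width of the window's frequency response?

For a rectangular window of length N,
the main lobe width in frequency is 2*f_s/N.
= 2*90000/16 = 11250 Hz
This determines the minimum frequency separation for resolving two sinusoids.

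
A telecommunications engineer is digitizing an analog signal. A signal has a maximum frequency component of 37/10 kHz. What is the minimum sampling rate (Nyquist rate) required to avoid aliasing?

By the Nyquist-Shannon sampling theorem,
the minimum sampling rate (Nyquist rate) must be at least 2 * f_max.
Nyquist rate = 2 * 37/10 kHz = 37/5 kHz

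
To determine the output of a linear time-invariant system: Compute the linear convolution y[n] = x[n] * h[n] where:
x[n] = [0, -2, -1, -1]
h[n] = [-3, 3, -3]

y[n] = sum_k x[k]*h[n-k]. Output length = len(x) + len(h) - 1 = 4 + 3 - 1 = 6.
y[0] = 0*-3 = 0
y[1] = -2*-3 + 0*3 = 6
y[2] = -1*-3 + -2*3 + 0*-3 = -3
y[3] = -1*-3 + -1*3 + -2*-3 = 6
y[4] = -1*3 + -1*-3 = 0
y[5] = -1*-3 = 3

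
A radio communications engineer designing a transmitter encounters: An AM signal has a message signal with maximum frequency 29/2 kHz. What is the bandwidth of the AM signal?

In AM (double-sideband), the bandwidth is twice the message frequency.
BW = 2 * f_m = 2 * 29/2 kHz = 29 kHz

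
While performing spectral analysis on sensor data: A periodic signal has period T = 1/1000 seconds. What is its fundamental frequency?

The fundamental frequency is the reciprocal of the period.
f = 1/T = 1/(1/1000) = 1000 Hz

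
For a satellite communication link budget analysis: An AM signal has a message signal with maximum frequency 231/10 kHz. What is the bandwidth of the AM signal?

In AM (double-sideband), the bandwidth is twice the message frequency.
BW = 2 * f_m = 2 * 231/10 kHz = 231/5 kHz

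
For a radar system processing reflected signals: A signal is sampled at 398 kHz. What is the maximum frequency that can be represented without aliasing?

The maximum frequency that can be represented without aliasing
is the Nyquist frequency: f_max = f_s / 2 = 398 kHz / 2 = 199 kHz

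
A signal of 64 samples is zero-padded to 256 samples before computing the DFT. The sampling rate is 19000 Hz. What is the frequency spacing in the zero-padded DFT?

Original DFT: N = 64, resolution = f_s/N = 19000/64 = 2375/8 Hz
Zero-padded DFT: N = 256, resolution = f_s/N = 19000/256 = 2375/32 Hz
Zero-padding interpolates the spectrum (finer frequency grid)
but does NOT improve the true spectral resolution (ability to resolve close frequencies).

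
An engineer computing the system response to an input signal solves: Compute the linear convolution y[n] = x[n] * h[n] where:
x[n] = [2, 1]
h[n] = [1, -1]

y[n] = sum_k x[k]*h[n-k]. Output length = len(x) + len(h) - 1 = 2 + 2 - 1 = 3.
y[0] = 2*1 = 2
y[1] = 1*1 + 2*-1 = -1
y[2] = 1*-1 = -1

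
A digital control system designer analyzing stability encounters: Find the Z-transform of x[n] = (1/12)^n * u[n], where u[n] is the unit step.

The Z-transform of a^n * u[n] is z/(z-a) for |z| > |a|.
Here a = 1/12, so X(z) = z/(z - (1/12)) = 12z/(12z - 1)
ROC: |z| > 1/12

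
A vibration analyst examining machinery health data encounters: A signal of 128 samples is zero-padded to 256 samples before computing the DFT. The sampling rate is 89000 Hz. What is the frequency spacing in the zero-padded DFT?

Original DFT: N = 128, resolution = f_s/N = 89000/128 = 11125/16 Hz
Zero-padded DFT: N = 256, resolution = f_s/N = 89000/256 = 11125/32 Hz
Zero-padding interpolates the spectrum (finer frequency grid)
but does NOT improve the true spectral resolution (ability to resolve close frequencies).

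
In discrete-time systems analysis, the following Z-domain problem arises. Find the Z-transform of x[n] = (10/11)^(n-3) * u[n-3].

Time-shifting property: if X(z) = Z{x[n]}, then Z{x[n-d]} = z^(-d) * X(z)
X(z) = z/(z - 10/11) for x[n] = (10/11)^n * u[n]
Z{x[n-3]} = z^(-3) * z/(z - 10/11) = z^(-2)/(z - 10/11)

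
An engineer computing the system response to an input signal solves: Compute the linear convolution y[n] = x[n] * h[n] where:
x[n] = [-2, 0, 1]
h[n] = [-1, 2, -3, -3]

y[n] = sum_k x[k]*h[n-k]. Output length = len(x) + len(h) - 1 = 3 + 4 - 1 = 6.
y[0] = -2*-1 = 2
y[1] = 0*-1 + -2*2 = -4
y[2] = 1*-1 + 0*2 + -2*-3 = 5
y[3] = 1*2 + 0*-3 + -2*-3 = 8
y[4] = 1*-3 + 0*-3 = -3
y[5] = 1*-3 = -3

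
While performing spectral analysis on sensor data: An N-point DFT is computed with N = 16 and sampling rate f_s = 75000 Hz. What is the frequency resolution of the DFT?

DFT frequency resolution = f_s / N
= 75000 / 16 = 9375/2 Hz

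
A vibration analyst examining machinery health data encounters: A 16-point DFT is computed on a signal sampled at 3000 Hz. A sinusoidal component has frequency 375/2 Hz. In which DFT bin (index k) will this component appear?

DFT frequency resolution = f_s/N = 3000/16 = 375/2 Hz
Bin index k = f_signal / resolution = 375/2 / 375/2 = 1
The signal frequency 375/2 Hz falls in DFT bin k = 1.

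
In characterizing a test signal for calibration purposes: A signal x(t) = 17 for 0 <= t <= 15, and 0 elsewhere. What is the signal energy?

Energy = integral of |x(t)|^2 dt over the signal duration
= 17^2 * 15 = 289 * 15 = 4335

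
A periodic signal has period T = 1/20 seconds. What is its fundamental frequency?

The fundamental frequency is the reciprocal of the period.
f = 1/T = 1/(1/20) = 20 Hz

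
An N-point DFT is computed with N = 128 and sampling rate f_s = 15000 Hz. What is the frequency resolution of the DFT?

DFT frequency resolution = f_s / N
= 15000 / 128 = 1875/16 Hz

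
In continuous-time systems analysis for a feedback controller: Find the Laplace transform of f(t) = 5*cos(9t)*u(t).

Standard pair: cos(wt)*u(t) <-> s/(s^2+w^2)
With w = 9: L{5*cos(9t)*u(t)} = 5s/(s^2+81)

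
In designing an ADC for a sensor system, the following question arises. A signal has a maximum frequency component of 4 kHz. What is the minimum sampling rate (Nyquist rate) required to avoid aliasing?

By the Nyquist-Shannon sampling theorem,
the minimum sampling rate (Nyquist rate) must be at least 2 * f_max.
Nyquist rate = 2 * 4 kHz = 8 kHz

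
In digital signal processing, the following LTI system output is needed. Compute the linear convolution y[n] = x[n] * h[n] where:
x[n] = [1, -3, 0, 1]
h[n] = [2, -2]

y[n] = sum_k x[k]*h[n-k]. Output length = len(x) + len(h) - 1 = 4 + 2 - 1 = 5.
y[0] = 1*2 = 2
y[1] = -3*2 + 1*-2 = -8
y[2] = 0*2 + -3*-2 = 6
y[3] = 1*2 + 0*-2 = 2
y[4] = 1*-2 = -2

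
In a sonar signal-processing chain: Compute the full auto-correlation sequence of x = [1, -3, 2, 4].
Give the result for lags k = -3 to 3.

r_xx[k] = sum_m x[m]*x[m+k], indexed from 0, for k = -3 to 3:
  r_xx[-3] = x[3]*x[0] = 4
  r_xx[-2] = x[2]*x[0] + x[3]*x[1] = -10
  r_xx[-1] = x[1]*x[0] + x[2]*x[1] + x[3]*x[2] = -1
  r_xx[0] = x[0]*x[0] + x[1]*x[1] + x[2]*x[2] + x[3]*x[3] = 30
  r_xx[1] = x[0]*x[1] + x[1]*x[2] + x[2]*x[3] = -1
  r_xx[2] = x[0]*x[2] + x[1]*x[3] = -10
  r_xx[3] = x[0]*x[3] = 4
r_xx = [4, -10, -1, 30, -1, -10, 4]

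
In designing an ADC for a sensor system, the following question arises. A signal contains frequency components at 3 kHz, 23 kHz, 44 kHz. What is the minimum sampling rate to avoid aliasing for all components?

The highest frequency component is f_max = 44 kHz.
Nyquist rate = 2 * f_max = 2 * 44 kHz = 88 kHz.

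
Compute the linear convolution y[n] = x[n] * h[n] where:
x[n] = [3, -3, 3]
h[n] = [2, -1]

y[n] = sum_k x[k]*h[n-k]. Output length = len(x) + len(h) - 1 = 3 + 2 - 1 = 4.
y[0] = 3*2 = 6
y[1] = -3*2 + 3*-1 = -9
y[2] = 3*2 + -3*-1 = 9
y[3] = 3*-1 = -3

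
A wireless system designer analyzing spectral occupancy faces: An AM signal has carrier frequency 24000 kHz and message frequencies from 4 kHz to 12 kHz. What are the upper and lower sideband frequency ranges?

Upper sideband (USB) = fc + [fm_low, fm_high] = 24000 + [4, 12] = [24004, 24012] kHz
Lower sideband (LSB) = fc - [fm_high, fm_low] = 24000 - [12, 4] = [23988, 23996] kHz
Total occupied spectrum: 23988 kHz to 24012 kHz (plus carrier at 24000 kHz)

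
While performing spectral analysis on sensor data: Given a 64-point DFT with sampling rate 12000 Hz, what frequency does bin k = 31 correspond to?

The frequency of DFT bin k is: f_k = k * f_s / N
f_31 = 31 * 12000 / 64 = 11625/2 Hz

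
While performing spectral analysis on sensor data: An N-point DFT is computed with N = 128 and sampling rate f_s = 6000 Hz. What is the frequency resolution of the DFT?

DFT frequency resolution = f_s / N
= 6000 / 128 = 375/8 Hz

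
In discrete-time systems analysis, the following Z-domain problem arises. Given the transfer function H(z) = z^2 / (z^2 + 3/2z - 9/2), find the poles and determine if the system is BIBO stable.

Poles are roots of the denominator: z^2 + 3/2z - 9/2 = 0.
Quadratic formula: z = [-(3/2) +/- sqrt((3/2)^2 - 4*(-9/2))] / 2
Discriminant = 9/4 + 18 = 81/4; sqrt = 9/2.
z = (-3/2 +/- 9/2) / 2 => z = 3/2 or z = -3.
|p1| = 3/2, |p2| = 3.
For BIBO stability, all poles must lie inside the unit circle (|p| < 1).
System is UNSTABLE since at least one |p| >= 1.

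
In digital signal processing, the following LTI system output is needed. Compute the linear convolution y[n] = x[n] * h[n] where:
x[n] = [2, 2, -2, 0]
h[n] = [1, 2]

y[n] = sum_k x[k]*h[n-k]. Output length = len(x) + len(h) - 1 = 4 + 2 - 1 = 5.
y[0] = 2*1 = 2
y[1] = 2*1 + 2*2 = 6
y[2] = -2*1 + 2*2 = 2
y[3] = 0*1 + -2*2 = -4
y[4] = 0*2 = 0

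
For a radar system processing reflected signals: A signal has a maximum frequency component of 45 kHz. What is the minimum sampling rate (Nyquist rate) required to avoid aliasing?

By the Nyquist-Shannon sampling theorem,
the minimum sampling rate (Nyquist rate) must be at least 2 * f_max.
Nyquist rate = 2 * 45 kHz = 90 kHz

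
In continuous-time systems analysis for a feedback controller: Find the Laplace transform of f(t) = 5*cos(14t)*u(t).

Standard pair: cos(wt)*u(t) <-> s/(s^2+w^2)
With w = 14: L{5*cos(14t)*u(t)} = 5s/(s^2+196)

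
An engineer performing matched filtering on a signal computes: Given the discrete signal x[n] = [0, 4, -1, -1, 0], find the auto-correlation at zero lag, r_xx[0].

The auto-correlation at zero lag r_xx[0] equals the signal energy.
r_xx[0] = sum of x[n]^2 = 0^2 + 4^2 + (-1)^2 + (-1)^2 + 0^2
= 0 + 16 + 1 + 1 + 0 = 18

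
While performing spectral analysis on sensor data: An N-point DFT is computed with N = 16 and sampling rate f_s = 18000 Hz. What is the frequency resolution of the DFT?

DFT frequency resolution = f_s / N
= 18000 / 16 = 1125 Hz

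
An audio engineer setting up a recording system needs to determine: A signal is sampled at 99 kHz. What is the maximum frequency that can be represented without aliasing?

The maximum frequency that can be represented without aliasing
is the Nyquist frequency: f_max = f_s / 2 = 99 kHz / 2 = 99/2 kHz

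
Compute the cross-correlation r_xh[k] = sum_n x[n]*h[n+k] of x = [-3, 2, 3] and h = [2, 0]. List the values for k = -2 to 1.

Both sequences indexed from 0 and zero outside their support.
Lags with overlap: k = -2 to 1.
  r_xh[-2] = x[2]*h[0] = 6
  r_xh[-1] = x[1]*h[0] + x[2]*h[1] = 4
  r_xh[0] = x[0]*h[0] + x[1]*h[1] = -6
  r_xh[1] = x[0]*h[1] = 0
r_xh = [6, 4, -6, 0] (for k = -2, ..., 1)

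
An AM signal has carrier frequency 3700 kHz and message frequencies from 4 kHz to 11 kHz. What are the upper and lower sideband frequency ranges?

Upper sideband (USB) = fc + [fm_low, fm_high] = 3700 + [4, 11] = [3704, 3711] kHz
Lower sideband (LSB) = fc - [fm_high, fm_low] = 3700 - [11, 4] = [3689, 3696] kHz
Total occupied spectrum: 3689 kHz to 3711 kHz (plus carrier at 3700 kHz)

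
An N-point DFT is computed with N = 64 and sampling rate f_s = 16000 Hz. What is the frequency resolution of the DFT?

DFT frequency resolution = f_s / N
= 16000 / 64 = 250 Hz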